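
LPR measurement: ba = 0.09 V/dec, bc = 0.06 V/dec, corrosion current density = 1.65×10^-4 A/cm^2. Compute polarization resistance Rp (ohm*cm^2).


Apply the Stern-Geary equation: Rp = ba*bc / (2.303*icorr*(ba+bc))
ba*bc = 0.09*0.06 = 0.0054
ba+bc = 0.15; 2.303*icorr*(ba+bc) = 2.303*1.65×10^-4*0.15 = 5.699925×10^-5
Rp = 0.0054 / 5.699925×10^-5 = 94.74 ohm*cm^2

94.74 ohm*cm^2


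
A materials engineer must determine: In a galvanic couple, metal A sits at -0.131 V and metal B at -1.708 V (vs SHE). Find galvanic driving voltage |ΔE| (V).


Driving voltage is the absolute potential difference.
|ΔE| = |-0.131 − (-1.708)| = 1.577 V

1.577 V


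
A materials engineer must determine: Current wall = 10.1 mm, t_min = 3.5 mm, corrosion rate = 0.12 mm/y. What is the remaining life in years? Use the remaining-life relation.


Apply the remaining-life relation: RL = (t_current − t_min) / CR
RL = (10.1 − 3.5) / 0.12 = 6.6 / 0.12 = 55.0 years

55.0 years


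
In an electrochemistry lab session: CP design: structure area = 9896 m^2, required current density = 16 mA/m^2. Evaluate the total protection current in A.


I = area * current density, then convert mA → A (÷1000)
I = 9896 * 16 / 1000 = 158.34 A

158.34 A


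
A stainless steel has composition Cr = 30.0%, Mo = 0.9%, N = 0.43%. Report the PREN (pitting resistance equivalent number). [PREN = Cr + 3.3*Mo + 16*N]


Apply the PREN formula: PREN = Cr + 3.3*Mo + 16*N
PREN = 30.0 + 3.3*0.9 + 16*0.43
PREN = 30.0 + 2.97 + 6.88 = 39.85

39.85


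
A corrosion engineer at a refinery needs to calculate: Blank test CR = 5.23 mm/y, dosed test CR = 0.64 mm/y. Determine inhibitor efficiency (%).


Apply the inhibitor-efficiency definition: IE = (CR_blank − CR_inh)/CR_blank × 100
IE = (5.23 − 0.64) / 5.23 × 100
IE = 4.59 / 5.23 × 100 = 87.8 %

87.8 %


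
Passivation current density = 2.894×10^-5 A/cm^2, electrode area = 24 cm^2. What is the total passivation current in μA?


I = i_pass * A, then convert A → μA (×10^6)
I = 2.894×10^-5 * 24 * 10^6 = 694.56 μA

694.56 μA


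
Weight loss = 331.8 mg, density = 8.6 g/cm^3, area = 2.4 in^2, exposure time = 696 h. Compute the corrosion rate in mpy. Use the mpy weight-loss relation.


Apply the mpy weight-loss relation: CR = 534 * W / (D * A * T)
Numerator: 534 * 331.8 = 177181.2
Denominator: 8.6 * 2.4 * 696 = 14365.44
CR = 177181.2 / 14365.44 = 12.3339 mpy

12.3339 mpy


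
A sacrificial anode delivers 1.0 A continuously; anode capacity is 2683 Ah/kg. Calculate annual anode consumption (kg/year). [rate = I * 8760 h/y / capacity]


Annual consumption = current * hours per year / capacity
Rate = 1.0 * 8760 / 2683 = 3.3 kg/year

3.3 kg/year


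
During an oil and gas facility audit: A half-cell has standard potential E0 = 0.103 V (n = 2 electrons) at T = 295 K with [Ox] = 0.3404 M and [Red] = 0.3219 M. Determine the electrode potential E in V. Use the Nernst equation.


Apply the Nernst equation: E = E0 + (RT/nF)*ln([Ox]/[Red])
Step 1: RT/nF = 8.314*295/(2*96485) = 0.0127099 V
Step 2: [Ox]/[Red] = 0.3404/0.3219 = 1.057471
Step 3: ln(1.057471) = 0.05588
Step 4: correction = 0.0127099 * 0.05588 = 0.0007 V
E = 0.103 + 0.0007 = 0.1037 V

0.1037 V


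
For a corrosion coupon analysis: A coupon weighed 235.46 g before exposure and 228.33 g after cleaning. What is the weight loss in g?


Weight loss = initial − final
WL = 235.46 − 228.33 = 7.13 g

7.13 g


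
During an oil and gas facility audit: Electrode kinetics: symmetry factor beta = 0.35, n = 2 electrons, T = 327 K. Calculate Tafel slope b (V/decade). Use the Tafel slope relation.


Apply the Tafel slope relation: b = 2.303*R*T/(beta*n*F)
Numerator: 2.303 * 8.314 * 327 = 6261.12
Denominator: 0.35 * 2 * 96485 = 67539.5
b = 6261.12 / 67539.5 = 0.0927 V/decade

0.0927 V/decade


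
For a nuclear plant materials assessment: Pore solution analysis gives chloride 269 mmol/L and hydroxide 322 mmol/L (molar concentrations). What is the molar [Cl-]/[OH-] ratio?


Threshold parameter = [Cl-] / [OH-] (molar basis; both in mmol/L, so units cancel)
Ratio = 269 / 322 = 0.84

0.84


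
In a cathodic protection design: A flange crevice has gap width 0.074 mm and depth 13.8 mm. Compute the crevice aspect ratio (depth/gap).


Aspect ratio = depth / gap
Ratio = 13.8 / 0.074 = 186.5

186.5


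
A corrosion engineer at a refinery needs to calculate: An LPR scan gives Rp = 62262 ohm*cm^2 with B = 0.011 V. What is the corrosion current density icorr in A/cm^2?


Apply the Stern-Geary relation: icorr = B / Rp
icorr = 0.011 / 62262 = 1.767×10^-7 A/cm^2

1.767×10^-7 A/cm^2


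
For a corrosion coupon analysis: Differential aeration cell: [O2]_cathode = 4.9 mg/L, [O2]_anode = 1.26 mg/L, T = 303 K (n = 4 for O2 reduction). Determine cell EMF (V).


Apply the Nernst concentration-cell relation: E = (RT/nF)*ln(C_cathode/C_anode)
RT/nF = 8.314*303/(4*96485) = 0.00652729 V
ln(4.9/1.26) = 1.35812
E = 0.00652729 * 1.35812 = 0.00886 V

0.00886 V


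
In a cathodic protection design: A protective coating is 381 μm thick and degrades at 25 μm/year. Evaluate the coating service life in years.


Service life = thickness / degradation rate
Life = 381 / 25 = 15.2 years

15.2 years


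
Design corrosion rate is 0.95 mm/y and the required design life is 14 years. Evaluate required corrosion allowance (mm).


Corrosion allowance = CR × design life
CA = 0.95 * 14 = 13.3 mm

13.3 mm


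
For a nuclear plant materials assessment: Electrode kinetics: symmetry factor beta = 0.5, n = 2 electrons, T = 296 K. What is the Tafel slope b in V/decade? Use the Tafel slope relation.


Apply the Tafel slope relation: b = 2.303*R*T/(beta*n*F)
Numerator: 2.303 * 8.314 * 296 = 5667.55
Denominator: 0.5 * 2 * 96485 = 96485.0
b = 5667.55 / 96485.0 = 0.0587 V/decade

0.0587 V/decade


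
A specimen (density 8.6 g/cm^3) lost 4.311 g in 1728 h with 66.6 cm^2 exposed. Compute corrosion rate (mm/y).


Apply the mm/y weight-loss relation: CR = 87600 * W / (D * A * T)
Numerator: 87600 * 4.311 = 377643.6
Denominator: 8.6 * 66.6 * 1728 = 989729.28
CR = 377643.6 / 989729.28 = 0.381563 mm/y

0.381563 mm/y


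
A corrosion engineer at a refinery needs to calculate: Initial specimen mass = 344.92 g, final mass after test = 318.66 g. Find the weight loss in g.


Weight loss = initial − final
WL = 344.92 − 318.66 = 26.26 g

26.26 g


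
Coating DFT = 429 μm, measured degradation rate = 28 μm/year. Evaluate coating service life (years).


Service life = thickness / degradation rate
Life = 429 / 28 = 15.3 years

15.3 years


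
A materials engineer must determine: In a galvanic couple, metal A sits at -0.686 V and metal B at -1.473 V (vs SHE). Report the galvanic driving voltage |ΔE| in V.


Driving voltage is the absolute potential difference.
|ΔE| = |-0.686 − (-1.473)| = 0.787 V

0.787 V


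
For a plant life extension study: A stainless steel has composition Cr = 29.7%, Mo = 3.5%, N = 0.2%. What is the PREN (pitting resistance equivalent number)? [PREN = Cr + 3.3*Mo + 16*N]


Apply the PREN formula: PREN = Cr + 3.3*Mo + 16*N
PREN = 29.7 + 3.3*3.5 + 16*0.2
PREN = 29.7 + 11.55 + 3.2 = 44.45

44.45


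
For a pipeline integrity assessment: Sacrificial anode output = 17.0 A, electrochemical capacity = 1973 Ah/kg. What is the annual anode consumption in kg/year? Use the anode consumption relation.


Annual consumption = current * hours per year / capacity
Rate = 17.0 * 8760 / 1973 = 75.5 kg/year

75.5 kg/year


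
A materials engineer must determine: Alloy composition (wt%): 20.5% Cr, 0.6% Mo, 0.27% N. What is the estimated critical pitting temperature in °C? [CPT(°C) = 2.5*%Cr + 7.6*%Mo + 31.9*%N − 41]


Apply the ASTM G48 empirical CPT estimate: CPT(°C) = 2.5*%Cr + 7.6*%Mo + 31.9*%N − 41
2.5*20.5 = 51.25; 7.6*0.6 = 4.56; 31.9*0.27 = 8.613
CPT = 51.25 + 4.56 + 8.613 − 41 = 23.423 °C
Rounded to 0.1 °C: CPT ≈ 23.4 °C

23.4 °C


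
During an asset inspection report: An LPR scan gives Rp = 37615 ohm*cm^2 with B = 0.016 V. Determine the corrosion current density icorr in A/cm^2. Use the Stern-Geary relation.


Apply the Stern-Geary relation: icorr = B / Rp
icorr = 0.016 / 37615 = 4.254×10^-7 A/cm^2

4.254×10^-7 A/cm^2


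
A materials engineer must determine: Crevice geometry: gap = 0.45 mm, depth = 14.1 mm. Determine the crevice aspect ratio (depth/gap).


Aspect ratio = depth / gap
Ratio = 14.1 / 0.45 = 31.3

31.3


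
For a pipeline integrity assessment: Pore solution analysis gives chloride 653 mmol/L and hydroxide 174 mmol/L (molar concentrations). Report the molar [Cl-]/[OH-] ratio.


Threshold parameter = [Cl-] / [OH-] (molar basis; both in mmol/L, so units cancel)
Ratio = 653 / 174 = 3.75

3.75


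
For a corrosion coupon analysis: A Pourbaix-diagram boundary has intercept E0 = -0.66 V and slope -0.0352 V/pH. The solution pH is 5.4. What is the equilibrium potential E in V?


Apply the Pourbaix line equation: E = E0 + slope*pH
E = -0.66 + (-0.0352)*5.4 = -0.66 + (-0.19008) = -0.85008 V
Rounded to 3 decimal places: E = -0.850 V

-0.850 V


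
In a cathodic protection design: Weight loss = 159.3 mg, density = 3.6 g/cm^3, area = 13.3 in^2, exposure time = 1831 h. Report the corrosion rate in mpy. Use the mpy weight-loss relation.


Apply the mpy weight-loss relation: CR = 534 * W / (D * A * T)
Numerator: 534 * 159.3 = 85066.2
Denominator: 3.6 * 13.3 * 1831 = 87668.28
CR = 85066.2 / 87668.28 = 0.97032 mpy

0.97032 mpy


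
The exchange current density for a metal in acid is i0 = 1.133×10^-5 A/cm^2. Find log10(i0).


i0 = 1.133×10^-5 A/cm^2
log10(i0) = -4.946

-4.946


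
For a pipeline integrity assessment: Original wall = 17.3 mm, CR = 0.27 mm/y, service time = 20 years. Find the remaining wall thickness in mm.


Remaining wall = original − CR × time
t = 17.3 − 0.27*20 = 17.3 − 5.4 = 11.9 mm

11.9 mm


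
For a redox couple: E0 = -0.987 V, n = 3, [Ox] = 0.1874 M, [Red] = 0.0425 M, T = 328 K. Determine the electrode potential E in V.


Apply the Nernst equation: E = E0 + (RT/nF)*ln([Ox]/[Red])
Step 1: RT/nF = 8.314*328/(3*96485) = 0.00942113 V
Step 2: [Ox]/[Red] = 0.1874/0.0425 = 4.409412
Step 3: ln(4.409412) = 1.483741
Step 4: correction = 0.00942113 * 1.483741 = 0.014 V
E = -0.987 + 0.014 = -0.973 V

-0.973 V


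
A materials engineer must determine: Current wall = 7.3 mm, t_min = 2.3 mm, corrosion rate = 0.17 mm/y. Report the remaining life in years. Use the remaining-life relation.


Apply the remaining-life relation: RL = (t_current − t_min) / CR
RL = (7.3 − 2.3) / 0.17 = 5.0 / 0.17 = 29.4 years

29.4 years


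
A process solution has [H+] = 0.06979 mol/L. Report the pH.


pH = −log10[H+]
pH = −log10(0.06979) = 1.16

1.16


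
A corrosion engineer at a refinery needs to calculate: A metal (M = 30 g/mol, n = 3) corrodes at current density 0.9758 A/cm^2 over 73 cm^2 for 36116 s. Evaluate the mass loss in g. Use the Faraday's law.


Apply Faraday's law: m = i*A*t*M / (n*F)
Total charge passed Q = i*A*t = 0.9758*73*36116 = 2572665.4744 C
m = Q*M/(n*F) = 2572665.4744*30/(3*96485) = 266.6389 g

266.6389 g


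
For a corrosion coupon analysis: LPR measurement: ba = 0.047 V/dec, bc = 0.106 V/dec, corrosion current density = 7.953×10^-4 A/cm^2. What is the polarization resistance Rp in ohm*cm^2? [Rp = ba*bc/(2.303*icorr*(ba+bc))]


Apply the Stern-Geary equation: Rp = ba*bc / (2.303*icorr*(ba+bc))
ba*bc = 0.047*0.106 = 0.004982
ba+bc = 0.153; 2.303*icorr*(ba+bc) = 2.303*7.953×10^-4*0.153 = 2.8023111×10^-4
Rp = 0.004982 / 2.8023111×10^-4 = 17.8 ohm*cm^2

17.8 ohm*cm^2


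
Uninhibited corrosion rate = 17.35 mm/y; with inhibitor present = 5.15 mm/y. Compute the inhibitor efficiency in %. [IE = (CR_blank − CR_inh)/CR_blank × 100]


Apply the inhibitor-efficiency definition: IE = (CR_blank − CR_inh)/CR_blank × 100
IE = (17.35 − 5.15) / 17.35 × 100
IE = 12.2 / 17.35 × 100 = 70.3 %

70.3 %


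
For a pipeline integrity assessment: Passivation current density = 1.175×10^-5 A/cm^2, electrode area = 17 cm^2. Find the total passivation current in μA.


I = i_pass * A, then convert A → μA (×10^6)
I = 1.175×10^-5 * 17 * 10^6 = 199.75 μA

199.75 μA


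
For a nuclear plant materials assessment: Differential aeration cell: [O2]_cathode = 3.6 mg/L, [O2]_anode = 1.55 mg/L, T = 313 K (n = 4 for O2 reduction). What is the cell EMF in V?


Apply the Nernst concentration-cell relation: E = (RT/nF)*ln(C_cathode/C_anode)
RT/nF = 8.314*313/(4*96485) = 0.00674271 V
ln(3.6/1.55) = 0.84268
E = 0.00674271 * 0.84268 = 0.00568 V

0.00568 V


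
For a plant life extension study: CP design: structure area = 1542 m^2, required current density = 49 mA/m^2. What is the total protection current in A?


I = area * current density, then convert mA → A (÷1000)
I = 1542 * 49 / 1000 = 75.56 A

75.56 A


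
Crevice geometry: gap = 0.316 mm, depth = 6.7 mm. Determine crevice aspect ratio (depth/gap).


Aspect ratio = depth / gap
Ratio = 6.7 / 0.316 = 21.2

21.2


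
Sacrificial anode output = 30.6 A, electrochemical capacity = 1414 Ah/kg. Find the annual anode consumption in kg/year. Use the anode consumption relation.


Annual consumption = current * hours per year / capacity
Rate = 30.6 * 8760 / 1414 = 189.6 kg/year

189.6 kg/year


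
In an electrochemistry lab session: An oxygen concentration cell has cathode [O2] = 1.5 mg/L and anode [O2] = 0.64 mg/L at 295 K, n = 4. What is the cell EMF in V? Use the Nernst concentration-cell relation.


Apply the Nernst concentration-cell relation: E = (RT/nF)*ln(C_cathode/C_anode)
RT/nF = 8.314*295/(4*96485) = 0.00635495 V
ln(1.5/0.64) = 0.85175
E = 0.00635495 * 0.85175 = 0.00541 V

0.00541 V


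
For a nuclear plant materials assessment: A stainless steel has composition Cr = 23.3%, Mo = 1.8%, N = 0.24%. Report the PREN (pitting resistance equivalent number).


Apply the PREN formula: PREN = Cr + 3.3*Mo + 16*N
PREN = 23.3 + 3.3*1.8 + 16*0.24
PREN = 23.3 + 5.94 + 3.84 = 33.08

33.08


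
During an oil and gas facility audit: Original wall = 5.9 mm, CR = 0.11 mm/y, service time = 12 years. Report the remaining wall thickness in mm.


Remaining wall = original − CR × time
t = 5.9 − 0.11*12 = 5.9 − 1.32 = 4.58 mm

4.58 mm


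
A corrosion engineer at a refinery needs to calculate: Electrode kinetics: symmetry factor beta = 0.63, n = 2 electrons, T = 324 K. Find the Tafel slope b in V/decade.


Apply the Tafel slope relation: b = 2.303*R*T/(beta*n*F)
Numerator: 2.303 * 8.314 * 324 = 6203.67
Denominator: 0.63 * 2 * 96485 = 121571.1
b = 6203.67 / 121571.1 = 0.051 V/decade

0.051 V/decade


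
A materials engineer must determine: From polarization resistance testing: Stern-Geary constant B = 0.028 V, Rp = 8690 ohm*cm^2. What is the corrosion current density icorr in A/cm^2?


Apply the Stern-Geary relation: icorr = B / Rp
icorr = 0.028 / 8690 = 3.222×10^-6 A/cm^2

3.222×10^-6 A/cm^2


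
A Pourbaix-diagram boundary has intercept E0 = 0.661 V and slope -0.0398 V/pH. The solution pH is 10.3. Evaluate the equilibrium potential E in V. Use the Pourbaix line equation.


Apply the Pourbaix line equation: E = E0 + slope*pH
E = 0.661 + (-0.0398)*10.3 = 0.661 + (-0.40994) = 0.25106 V
Rounded to 4 decimal places: E = 0.2511 V

0.2511 V


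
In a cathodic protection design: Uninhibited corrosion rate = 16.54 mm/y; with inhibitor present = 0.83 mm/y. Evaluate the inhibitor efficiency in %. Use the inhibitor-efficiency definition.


Apply the inhibitor-efficiency definition: IE = (CR_blank − CR_inh)/CR_blank × 100
IE = (16.54 − 0.83) / 16.54 × 100
IE = 15.71 / 16.54 × 100 = 95.0 %

95.0 %


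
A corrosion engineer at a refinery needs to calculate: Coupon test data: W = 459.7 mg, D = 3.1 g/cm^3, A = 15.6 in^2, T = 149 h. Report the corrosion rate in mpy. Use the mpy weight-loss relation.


Apply the mpy weight-loss relation: CR = 534 * W / (D * A * T)
Numerator: 534 * 459.7 = 245479.8
Denominator: 3.1 * 15.6 * 149 = 7205.64
CR = 245479.8 / 7205.64 = 34.068 mpy

34.068 mpy


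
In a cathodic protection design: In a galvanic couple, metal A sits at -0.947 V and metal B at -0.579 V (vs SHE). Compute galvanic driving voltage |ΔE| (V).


Driving voltage is the absolute potential difference.
|ΔE| = |-0.947 − (-0.579)| = 0.368 V

0.368 V


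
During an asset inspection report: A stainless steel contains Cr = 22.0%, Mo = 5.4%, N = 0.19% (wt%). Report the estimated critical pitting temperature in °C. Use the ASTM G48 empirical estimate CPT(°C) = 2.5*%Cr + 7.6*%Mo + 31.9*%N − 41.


Apply the ASTM G48 empirical CPT estimate: CPT(°C) = 2.5*%Cr + 7.6*%Mo + 31.9*%N − 41
2.5*22.0 = 55; 7.6*5.4 = 41.04; 31.9*0.19 = 6.061
CPT = 55 + 41.04 + 6.061 − 41 = 61.101 °C
Rounded to 0.1 °C: CPT ≈ 61.1 °C

61.1 °C


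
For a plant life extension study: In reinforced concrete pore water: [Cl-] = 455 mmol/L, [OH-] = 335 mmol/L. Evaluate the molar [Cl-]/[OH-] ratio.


Threshold parameter = [Cl-] / [OH-] (molar basis; both in mmol/L, so units cancel)
Ratio = 455 / 335 = 1.36

1.36


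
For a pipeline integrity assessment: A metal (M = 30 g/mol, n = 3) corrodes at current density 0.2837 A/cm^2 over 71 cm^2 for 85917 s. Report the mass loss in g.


Apply Faraday's law: m = i*A*t*M / (n*F)
Total charge passed Q = i*A*t = 0.2837*71*85917 = 1730600.3559 C
m = Q*M/(n*F) = 1730600.3559*30/(3*96485) = 179.3647 g

179.3647 g


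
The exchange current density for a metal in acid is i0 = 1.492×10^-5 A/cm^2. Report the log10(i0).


i0 = 1.492×10^-5 A/cm^2
log10(i0) = -4.826

-4.826


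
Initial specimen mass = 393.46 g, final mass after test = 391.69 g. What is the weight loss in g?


Weight loss = initial − final
WL = 393.46 − 391.69 = 1.77 g

1.77 g


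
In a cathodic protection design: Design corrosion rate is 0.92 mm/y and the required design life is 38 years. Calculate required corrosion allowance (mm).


Corrosion allowance = CR × design life
CA = 0.92 * 38 = 34.96 mm

34.96 mm


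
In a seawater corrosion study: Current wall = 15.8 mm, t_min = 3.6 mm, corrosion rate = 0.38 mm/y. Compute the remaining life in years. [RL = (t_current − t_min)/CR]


Apply the remaining-life relation: RL = (t_current − t_min) / CR
RL = (15.8 − 3.6) / 0.38 = 12.2 / 0.38 = 32.1 years

32.1 years


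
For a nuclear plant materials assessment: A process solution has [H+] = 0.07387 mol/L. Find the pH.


pH = −log10[H+]
pH = −log10(0.07387) = 1.13

1.13


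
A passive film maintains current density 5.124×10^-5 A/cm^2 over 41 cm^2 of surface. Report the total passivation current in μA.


I = i_pass * A, then convert A → μA (×10^6)
I = 5.124×10^-5 * 41 * 10^6 = 2100.84 μA

2100.84 μA


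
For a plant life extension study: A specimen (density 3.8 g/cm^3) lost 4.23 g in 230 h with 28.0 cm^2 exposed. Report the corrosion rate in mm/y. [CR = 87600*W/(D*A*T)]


Apply the mm/y weight-loss relation: CR = 87600 * W / (D * A * T)
Numerator: 87600 * 4.23 = 370548.0
Denominator: 3.8 * 28.0 * 230 = 24472.0
CR = 370548.0 / 24472.0 = 15.1417 mm/y

15.1417 mm/y


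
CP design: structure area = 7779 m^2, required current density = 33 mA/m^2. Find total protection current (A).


I = area * current density, then convert mA → A (÷1000)
I = 7779 * 33 / 1000 = 256.71 A

256.71 A


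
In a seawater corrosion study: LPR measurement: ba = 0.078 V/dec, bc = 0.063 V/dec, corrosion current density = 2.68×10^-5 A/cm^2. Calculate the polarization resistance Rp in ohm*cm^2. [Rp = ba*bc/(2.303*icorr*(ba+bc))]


Apply the Stern-Geary equation: Rp = ba*bc / (2.303*icorr*(ba+bc))
ba*bc = 0.078*0.063 = 0.004914
ba+bc = 0.141; 2.303*icorr*(ba+bc) = 2.303*2.68×10^-5*0.141 = 8.7025764×10^-6
Rp = 0.004914 / 8.7025764×10^-6 = 564.66 ohm*cm^2

564.66 ohm*cm^2


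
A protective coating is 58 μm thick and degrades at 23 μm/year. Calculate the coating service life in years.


Service life = thickness / degradation rate
Life = 58 / 23 = 2.5 years

2.5 years


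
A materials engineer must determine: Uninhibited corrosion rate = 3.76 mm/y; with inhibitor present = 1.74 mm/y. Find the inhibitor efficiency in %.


Apply the inhibitor-efficiency definition: IE = (CR_blank − CR_inh)/CR_blank × 100
IE = (3.76 − 1.74) / 3.76 × 100
IE = 2.02 / 3.76 × 100 = 53.7 %

53.7 %


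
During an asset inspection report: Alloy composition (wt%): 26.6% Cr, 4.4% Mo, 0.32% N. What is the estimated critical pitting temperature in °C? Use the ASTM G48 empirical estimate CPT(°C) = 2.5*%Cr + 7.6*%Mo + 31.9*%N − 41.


Apply the ASTM G48 empirical CPT estimate: CPT(°C) = 2.5*%Cr + 7.6*%Mo + 31.9*%N − 41
2.5*26.6 = 66.5; 7.6*4.4 = 33.44; 31.9*0.32 = 10.208
CPT = 66.5 + 33.44 + 10.208 − 41 = 69.148 °C
Rounded to 0.1 °C: CPT ≈ 69.1 °C

69.1 °C


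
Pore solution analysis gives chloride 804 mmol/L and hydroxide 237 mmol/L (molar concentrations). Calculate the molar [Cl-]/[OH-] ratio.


Threshold parameter = [Cl-] / [OH-] (molar basis; both in mmol/L, so units cancel)
Ratio = 804 / 237 = 3.39

3.39


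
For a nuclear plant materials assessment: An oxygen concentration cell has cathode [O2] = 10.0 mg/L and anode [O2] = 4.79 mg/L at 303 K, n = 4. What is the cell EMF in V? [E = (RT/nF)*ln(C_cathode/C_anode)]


Apply the Nernst concentration-cell relation: E = (RT/nF)*ln(C_cathode/C_anode)
RT/nF = 8.314*303/(4*96485) = 0.00652729 V
ln(10.0/4.79) = 0.73605
E = 0.00652729 * 0.73605 = 0.0048 V

0.0048 V


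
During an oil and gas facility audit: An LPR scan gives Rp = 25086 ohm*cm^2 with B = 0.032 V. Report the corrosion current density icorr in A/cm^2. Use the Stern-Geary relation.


Apply the Stern-Geary relation: icorr = B / Rp
icorr = 0.032 / 25086 = 1.276×10^-6 A/cm^2

1.276×10^-6 A/cm^2


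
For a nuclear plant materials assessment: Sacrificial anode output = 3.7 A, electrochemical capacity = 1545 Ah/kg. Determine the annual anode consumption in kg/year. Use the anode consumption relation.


Annual consumption = current * hours per year / capacity
Rate = 3.7 * 8760 / 1545 = 21.0 kg/year

21.0 kg/year


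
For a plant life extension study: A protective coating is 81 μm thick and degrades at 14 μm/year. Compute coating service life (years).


Service life = thickness / degradation rate
Life = 81 / 14 = 5.8 years

5.8 years


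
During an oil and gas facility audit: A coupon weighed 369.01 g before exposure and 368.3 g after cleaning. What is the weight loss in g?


Weight loss = initial − final
WL = 369.01 − 368.3 = 0.71 g

0.71 g


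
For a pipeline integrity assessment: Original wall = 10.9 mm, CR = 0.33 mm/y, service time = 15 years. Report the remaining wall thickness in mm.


Remaining wall = original − CR × time
t = 10.9 − 0.33*15 = 10.9 − 4.95 = 5.95 mm

5.95 mm


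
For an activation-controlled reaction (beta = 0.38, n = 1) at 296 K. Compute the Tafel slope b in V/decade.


Apply the Tafel slope relation: b = 2.303*R*T/(beta*n*F)
Numerator: 2.303 * 8.314 * 296 = 5667.55
Denominator: 0.38 * 1 * 96485 = 36664.3
b = 5667.55 / 36664.3 = 0.1546 V/decade

0.1546 V/decade


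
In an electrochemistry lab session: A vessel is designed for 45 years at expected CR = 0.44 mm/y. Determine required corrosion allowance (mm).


Corrosion allowance = CR × design life
CA = 0.44 * 45 = 19.8 mm

19.8 mm


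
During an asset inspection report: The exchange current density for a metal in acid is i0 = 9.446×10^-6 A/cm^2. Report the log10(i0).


i0 = 9.446×10^-6 A/cm^2
log10(i0) = -5.025

-5.025


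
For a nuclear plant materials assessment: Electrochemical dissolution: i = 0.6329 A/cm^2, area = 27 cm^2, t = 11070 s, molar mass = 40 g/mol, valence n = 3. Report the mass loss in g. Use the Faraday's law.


Apply Faraday's law: m = i*A*t*M / (n*F)
Total charge passed Q = i*A*t = 0.6329*27*11070 = 189167.481 C
m = Q*M/(n*F) = 189167.481*40/(3*96485) = 26.141 g

26.141 g


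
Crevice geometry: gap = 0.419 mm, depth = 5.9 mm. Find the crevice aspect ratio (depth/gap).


Aspect ratio = depth / gap
Ratio = 5.9 / 0.419 = 14.1

14.1


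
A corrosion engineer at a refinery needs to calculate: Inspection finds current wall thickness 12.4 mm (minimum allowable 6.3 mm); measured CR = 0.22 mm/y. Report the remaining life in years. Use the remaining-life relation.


Apply the remaining-life relation: RL = (t_current − t_min) / CR
RL = (12.4 − 6.3) / 0.22 = 6.1 / 0.22 = 27.7 years

27.7 years


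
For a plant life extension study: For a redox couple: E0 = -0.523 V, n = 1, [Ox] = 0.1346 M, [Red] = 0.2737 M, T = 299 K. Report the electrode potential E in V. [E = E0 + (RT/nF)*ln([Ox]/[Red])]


Apply the Nernst equation: E = E0 + (RT/nF)*ln([Ox]/[Red])
Step 1: RT/nF = 8.314*299/(1*96485) = 0.02576448 V
Step 2: [Ox]/[Red] = 0.1346/0.2737 = 0.491779
Step 3: ln(0.491779) = -0.709726
Step 4: correction = 0.02576448 * -0.709726 = -0.0183 V
E = -0.523 + -0.0183 = -0.5413 V

-0.5413 V


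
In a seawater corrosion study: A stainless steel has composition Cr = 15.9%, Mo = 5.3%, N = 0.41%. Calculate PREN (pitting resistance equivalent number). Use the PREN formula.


Apply the PREN formula: PREN = Cr + 3.3*Mo + 16*N
PREN = 15.9 + 3.3*5.3 + 16*0.41
PREN = 15.9 + 17.49 + 6.56 = 39.95

39.95


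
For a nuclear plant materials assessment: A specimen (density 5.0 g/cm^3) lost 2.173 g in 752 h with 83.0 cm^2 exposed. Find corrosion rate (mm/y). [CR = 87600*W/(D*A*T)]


Apply the mm/y weight-loss relation: CR = 87600 * W / (D * A * T)
Numerator: 87600 * 2.173 = 190354.8
Denominator: 5.0 * 83.0 * 752 = 312080.0
CR = 190354.8 / 312080.0 = 0.609955 mm/y

0.609955 mm/y


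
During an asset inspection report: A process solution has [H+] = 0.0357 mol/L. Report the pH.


pH = −log10[H+]
pH = −log10(0.0357) = 1.45

1.45


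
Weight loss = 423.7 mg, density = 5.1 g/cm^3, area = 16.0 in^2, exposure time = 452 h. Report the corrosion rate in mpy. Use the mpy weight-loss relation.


Apply the mpy weight-loss relation: CR = 534 * W / (D * A * T)
Numerator: 534 * 423.7 = 226255.8
Denominator: 5.1 * 16.0 * 452 = 36883.2
CR = 226255.8 / 36883.2 = 6.13439 mpy

6.13439 mpy


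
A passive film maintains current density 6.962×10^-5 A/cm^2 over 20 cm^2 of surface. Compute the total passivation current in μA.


I = i_pass * A, then convert A → μA (×10^6)
I = 6.962×10^-5 * 20 * 10^6 = 1392.4 μA

1392.4 μA


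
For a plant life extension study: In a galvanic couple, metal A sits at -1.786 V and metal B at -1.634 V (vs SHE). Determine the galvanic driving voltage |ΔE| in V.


Driving voltage is the absolute potential difference.
|ΔE| = |-1.786 − (-1.634)| = 0.152 V

0.152 V


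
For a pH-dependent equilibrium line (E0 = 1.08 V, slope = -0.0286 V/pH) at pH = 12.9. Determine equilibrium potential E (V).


Apply the Pourbaix line equation: E = E0 + slope*pH
E = 1.08 + (-0.0286)*12.9 = 1.08 + (-0.36894) = 0.71106 V
Rounded to 3 decimal places: E = 0.711 V

0.711 V


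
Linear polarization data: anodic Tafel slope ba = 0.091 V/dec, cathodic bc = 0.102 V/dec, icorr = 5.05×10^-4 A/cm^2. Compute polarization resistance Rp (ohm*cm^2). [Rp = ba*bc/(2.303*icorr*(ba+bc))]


Apply the Stern-Geary equation: Rp = ba*bc / (2.303*icorr*(ba+bc))
ba*bc = 0.091*0.102 = 0.009282
ba+bc = 0.193; 2.303*icorr*(ba+bc) = 2.303*5.05×10^-4*0.193 = 2.244619×10^-4
Rp = 0.009282 / 2.244619×10^-4 = 41.4 ohm*cm^2

41.4 ohm*cm^2


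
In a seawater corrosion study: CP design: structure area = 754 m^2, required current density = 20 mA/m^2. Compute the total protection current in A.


I = area * current density, then convert mA → A (÷1000)
I = 754 * 20 / 1000 = 15.08 A

15.08 A


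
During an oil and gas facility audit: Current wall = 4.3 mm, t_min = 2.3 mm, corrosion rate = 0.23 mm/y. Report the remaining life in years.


Apply the remaining-life relation: RL = (t_current − t_min) / CR
RL = (4.3 − 2.3) / 0.23 = 2.0 / 0.23 = 8.7 years

8.7 years


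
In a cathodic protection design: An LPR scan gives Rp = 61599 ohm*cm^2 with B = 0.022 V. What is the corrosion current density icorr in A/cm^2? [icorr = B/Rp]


Apply the Stern-Geary relation: icorr = B / Rp
icorr = 0.022 / 61599 = 3.571×10^-7 A/cm^2

3.571×10^-7 A/cm^2


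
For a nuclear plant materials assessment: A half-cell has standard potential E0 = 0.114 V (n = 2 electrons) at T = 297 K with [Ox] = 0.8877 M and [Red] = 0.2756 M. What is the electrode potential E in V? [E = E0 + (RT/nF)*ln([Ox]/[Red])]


Apply the Nernst equation: E = E0 + (RT/nF)*ln([Ox]/[Red])
Step 1: RT/nF = 8.314*297/(2*96485) = 0.01279607 V
Step 2: [Ox]/[Red] = 0.8877/0.2756 = 3.220972
Step 3: ln(3.220972) = 1.169683
Step 4: correction = 0.01279607 * 1.169683 = 0.015 V
E = 0.114 + 0.015 = 0.129 V

0.129 V


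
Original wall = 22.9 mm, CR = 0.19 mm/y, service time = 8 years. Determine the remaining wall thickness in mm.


Remaining wall = original − CR × time
t = 22.9 − 0.19*8 = 22.9 − 1.52 = 21.38 mm

21.38 mm


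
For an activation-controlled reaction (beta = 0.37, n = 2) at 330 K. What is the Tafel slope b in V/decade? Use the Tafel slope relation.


Apply the Tafel slope relation: b = 2.303*R*T/(beta*n*F)
Numerator: 2.303 * 8.314 * 330 = 6318.56
Denominator: 0.37 * 2 * 96485 = 71398.9
b = 6318.56 / 71398.9 = 0.0885 V/decade

0.0885 V/decade


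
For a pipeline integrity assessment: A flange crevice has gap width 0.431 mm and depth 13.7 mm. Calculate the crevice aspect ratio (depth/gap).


Aspect ratio = depth / gap
Ratio = 13.7 / 0.431 = 31.8

31.8


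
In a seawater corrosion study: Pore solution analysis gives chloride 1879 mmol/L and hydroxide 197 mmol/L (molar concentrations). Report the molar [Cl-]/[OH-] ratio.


Threshold parameter = [Cl-] / [OH-] (molar basis; both in mmol/L, so units cancel)
Ratio = 1879 / 197 = 9.54

9.54


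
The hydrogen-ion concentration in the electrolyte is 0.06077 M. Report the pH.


pH = −log10[H+]
pH = −log10(0.06077) = 1.22

1.22


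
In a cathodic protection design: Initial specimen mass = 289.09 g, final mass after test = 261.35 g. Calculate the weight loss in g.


Weight loss = initial − final
WL = 289.09 − 261.35 = 27.74 g

27.74 g


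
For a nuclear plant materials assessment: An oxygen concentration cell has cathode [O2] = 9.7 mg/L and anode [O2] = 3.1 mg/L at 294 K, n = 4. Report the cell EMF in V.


Apply the Nernst concentration-cell relation: E = (RT/nF)*ln(C_cathode/C_anode)
RT/nF = 8.314*294/(4*96485) = 0.00633341 V
ln(9.7/3.1) = 1.14072
E = 0.00633341 * 1.14072 = 0.00722 V

0.00722 V


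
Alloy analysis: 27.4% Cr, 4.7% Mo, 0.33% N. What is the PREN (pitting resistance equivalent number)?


Apply the PREN formula: PREN = Cr + 3.3*Mo + 16*N
PREN = 27.4 + 3.3*4.7 + 16*0.33
PREN = 27.4 + 15.51 + 5.28 = 48.19

48.19


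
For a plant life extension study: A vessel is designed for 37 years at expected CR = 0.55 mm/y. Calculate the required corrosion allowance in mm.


Corrosion allowance = CR × design life
CA = 0.55 * 37 = 20.35 mm

20.35 mm


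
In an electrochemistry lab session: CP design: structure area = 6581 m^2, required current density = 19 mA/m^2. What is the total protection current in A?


I = area * current density, then convert mA → A (÷1000)
I = 6581 * 19 / 1000 = 125.04 A

125.04 A


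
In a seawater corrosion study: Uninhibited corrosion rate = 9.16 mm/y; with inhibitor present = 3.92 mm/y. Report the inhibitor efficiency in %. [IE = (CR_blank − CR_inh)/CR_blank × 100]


Apply the inhibitor-efficiency definition: IE = (CR_blank − CR_inh)/CR_blank × 100
IE = (9.16 − 3.92) / 9.16 × 100
IE = 5.24 / 9.16 × 100 = 57.2 %

57.2 %


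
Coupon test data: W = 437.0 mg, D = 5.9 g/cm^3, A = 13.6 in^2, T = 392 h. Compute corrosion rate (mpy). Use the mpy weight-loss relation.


Apply the mpy weight-loss relation: CR = 534 * W / (D * A * T)
Numerator: 534 * 437.0 = 233358.0
Denominator: 5.9 * 13.6 * 392 = 31454.08
CR = 233358.0 / 31454.08 = 7.419 mpy

7.419 mpy


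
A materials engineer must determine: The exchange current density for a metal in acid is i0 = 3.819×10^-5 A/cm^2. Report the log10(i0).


i0 = 3.819×10^-5 A/cm^2
log10(i0) = -4.418

-4.418


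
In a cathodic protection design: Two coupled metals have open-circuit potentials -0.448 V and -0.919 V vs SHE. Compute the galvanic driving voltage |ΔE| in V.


Driving voltage is the absolute potential difference.
|ΔE| = |-0.448 − (-0.919)| = 0.471 V

0.471 V


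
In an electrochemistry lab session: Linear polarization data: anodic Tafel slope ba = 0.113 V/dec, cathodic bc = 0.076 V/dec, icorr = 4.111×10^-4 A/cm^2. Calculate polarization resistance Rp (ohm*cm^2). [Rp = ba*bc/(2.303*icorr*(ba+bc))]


Apply the Stern-Geary equation: Rp = ba*bc / (2.303*icorr*(ba+bc))
ba*bc = 0.113*0.076 = 0.008588
ba+bc = 0.189; 2.303*icorr*(ba+bc) = 2.303*4.111×10^-4*0.189 = 1.7893826×10^-4
Rp = 0.008588 / 1.7893826×10^-4 = 47.99 ohm*cm^2

47.99 ohm*cm^2


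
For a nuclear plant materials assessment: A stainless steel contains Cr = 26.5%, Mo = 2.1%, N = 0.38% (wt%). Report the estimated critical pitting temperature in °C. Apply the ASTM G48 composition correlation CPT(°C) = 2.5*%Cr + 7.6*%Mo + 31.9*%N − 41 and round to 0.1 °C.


Apply the ASTM G48 empirical CPT estimate: CPT(°C) = 2.5*%Cr + 7.6*%Mo + 31.9*%N − 41
2.5*26.5 = 66.25; 7.6*2.1 = 15.96; 31.9*0.38 = 12.122
CPT = 66.25 + 15.96 + 12.122 − 41 = 53.332 °C
Rounded to 0.1 °C: CPT ≈ 53.3 °C

53.3 °C


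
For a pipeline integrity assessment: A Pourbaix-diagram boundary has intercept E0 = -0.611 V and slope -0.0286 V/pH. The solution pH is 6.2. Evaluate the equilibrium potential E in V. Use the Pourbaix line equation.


Apply the Pourbaix line equation: E = E0 + slope*pH
E = -0.611 + (-0.0286)*6.2 = -0.611 + (-0.17732) = -0.78832 V
Rounded to 3 decimal places: E = -0.788 V

-0.788 V


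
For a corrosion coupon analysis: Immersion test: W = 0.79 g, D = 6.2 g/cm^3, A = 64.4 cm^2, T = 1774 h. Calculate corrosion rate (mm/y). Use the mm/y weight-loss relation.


Apply the mm/y weight-loss relation: CR = 87600 * W / (D * A * T)
Numerator: 87600 * 0.79 = 69204.0
Denominator: 6.2 * 64.4 * 1774 = 708322.72
CR = 69204.0 / 708322.72 = 0.0977 mm/y

0.0977 mm/y


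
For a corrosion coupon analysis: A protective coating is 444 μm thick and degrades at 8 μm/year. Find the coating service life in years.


Service life = thickness / degradation rate
Life = 444 / 8 = 55.5 years

55.5 years


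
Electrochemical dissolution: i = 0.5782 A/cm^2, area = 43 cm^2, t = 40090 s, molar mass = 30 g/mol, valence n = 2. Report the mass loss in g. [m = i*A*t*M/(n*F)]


Apply Faraday's law: m = i*A*t*M / (n*F)
Total charge passed Q = i*A*t = 0.5782*43*40090 = 996741.634 C
m = Q*M/(n*F) = 996741.634*30/(2*96485) = 154.958 g

154.958 g


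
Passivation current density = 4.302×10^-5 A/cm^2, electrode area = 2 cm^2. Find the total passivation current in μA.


I = i_pass * A, then convert A → μA (×10^6)
I = 4.302×10^-5 * 2 * 10^6 = 86.04 μA

86.04 μA


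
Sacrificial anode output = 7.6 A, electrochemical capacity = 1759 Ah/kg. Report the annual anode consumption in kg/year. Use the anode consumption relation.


Annual consumption = current * hours per year / capacity
Rate = 7.6 * 8760 / 1759 = 37.8 kg/year

37.8 kg/year


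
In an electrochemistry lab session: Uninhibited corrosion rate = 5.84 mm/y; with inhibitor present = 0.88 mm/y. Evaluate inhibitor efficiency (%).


Apply the inhibitor-efficiency definition: IE = (CR_blank − CR_inh)/CR_blank × 100
IE = (5.84 − 0.88) / 5.84 × 100
IE = 4.96 / 5.84 × 100 = 84.9 %

84.9 %


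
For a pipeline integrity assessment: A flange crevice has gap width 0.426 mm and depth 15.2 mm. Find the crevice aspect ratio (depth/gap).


Aspect ratio = depth / gap
Ratio = 15.2 / 0.426 = 35.7

35.7


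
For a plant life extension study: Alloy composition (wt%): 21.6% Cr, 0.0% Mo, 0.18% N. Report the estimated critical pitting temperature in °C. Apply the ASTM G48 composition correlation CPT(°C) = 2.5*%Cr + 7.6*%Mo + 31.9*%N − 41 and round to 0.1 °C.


Apply the ASTM G48 empirical CPT estimate: CPT(°C) = 2.5*%Cr + 7.6*%Mo + 31.9*%N − 41
2.5*21.6 = 54; 7.6*0.0 = 0; 31.9*0.18 = 5.742
CPT = 54 + 0 + 5.742 − 41 = 18.742 °C
Rounded to 0.1 °C: CPT ≈ 18.7 °C

18.7 °C


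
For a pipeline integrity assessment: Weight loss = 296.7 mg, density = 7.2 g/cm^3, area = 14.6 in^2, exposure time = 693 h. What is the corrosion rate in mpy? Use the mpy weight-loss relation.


Apply the mpy weight-loss relation: CR = 534 * W / (D * A * T)
Numerator: 534 * 296.7 = 158437.8
Denominator: 7.2 * 14.6 * 693 = 72848.16
CR = 158437.8 / 72848.16 = 2.175 mpy

2.175 mpy


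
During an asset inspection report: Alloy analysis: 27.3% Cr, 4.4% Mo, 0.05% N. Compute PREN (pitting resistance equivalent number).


Apply the PREN formula: PREN = Cr + 3.3*Mo + 16*N
PREN = 27.3 + 3.3*4.4 + 16*0.05
PREN = 27.3 + 14.52 + 0.8 = 42.62

42.62


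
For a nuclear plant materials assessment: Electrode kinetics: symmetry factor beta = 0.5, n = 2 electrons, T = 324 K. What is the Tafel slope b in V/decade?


Apply the Tafel slope relation: b = 2.303*R*T/(beta*n*F)
Numerator: 2.303 * 8.314 * 324 = 6203.67
Denominator: 0.5 * 2 * 96485 = 96485.0
b = 6203.67 / 96485.0 = 0.0643 V/decade

0.0643 V/decade


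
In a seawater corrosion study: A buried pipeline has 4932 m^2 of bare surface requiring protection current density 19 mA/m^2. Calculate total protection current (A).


I = area * current density, then convert mA → A (÷1000)
I = 4932 * 19 / 1000 = 93.71 A

93.71 A


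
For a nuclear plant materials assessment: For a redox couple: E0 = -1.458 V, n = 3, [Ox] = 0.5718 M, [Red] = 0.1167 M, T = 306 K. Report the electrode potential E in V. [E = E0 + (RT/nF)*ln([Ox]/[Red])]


Apply the Nernst equation: E = E0 + (RT/nF)*ln([Ox]/[Red])
Step 1: RT/nF = 8.314*306/(3*96485) = 0.00878922 V
Step 2: [Ox]/[Red] = 0.5718/0.1167 = 4.899743
Step 3: ln(4.899743) = 1.589183
Step 4: correction = 0.00878922 * 1.589183 = 0.014 V
E = -1.458 + 0.014 = -1.444 V

-1.444 V


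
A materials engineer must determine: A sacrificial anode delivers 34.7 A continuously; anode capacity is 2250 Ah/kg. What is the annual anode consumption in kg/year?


Annual consumption = current * hours per year / capacity
Rate = 34.7 * 8760 / 2250 = 135.1 kg/year

135.1 kg/year


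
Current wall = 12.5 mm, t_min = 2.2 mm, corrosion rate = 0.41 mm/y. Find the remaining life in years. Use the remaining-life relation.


Apply the remaining-life relation: RL = (t_current − t_min) / CR
RL = (12.5 − 2.2) / 0.41 = 10.3 / 0.41 = 25.1 years

25.1 years


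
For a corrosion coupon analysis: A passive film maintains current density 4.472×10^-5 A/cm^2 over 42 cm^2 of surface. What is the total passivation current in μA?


I = i_pass * A, then convert A → μA (×10^6)
I = 4.472×10^-5 * 42 * 10^6 = 1878.24 μA

1878.24 μA


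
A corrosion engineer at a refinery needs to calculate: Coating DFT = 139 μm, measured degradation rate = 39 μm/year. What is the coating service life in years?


Service life = thickness / degradation rate
Life = 139 / 39 = 3.6 years

3.6 years


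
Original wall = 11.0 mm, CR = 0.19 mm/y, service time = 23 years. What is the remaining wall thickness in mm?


Remaining wall = original − CR × time
t = 11.0 − 0.19*23 = 11.0 − 4.37 = 6.63 mm

6.63 mm


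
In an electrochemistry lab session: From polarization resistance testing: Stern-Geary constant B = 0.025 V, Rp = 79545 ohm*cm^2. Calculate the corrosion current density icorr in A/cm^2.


Apply the Stern-Geary relation: icorr = B / Rp
icorr = 0.025 / 79545 = 3.143×10^-7 A/cm^2

3.143×10^-7 A/cm^2
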